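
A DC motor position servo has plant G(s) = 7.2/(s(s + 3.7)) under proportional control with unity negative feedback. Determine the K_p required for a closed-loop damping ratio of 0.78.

K_p = 0.781

Closed-loop characteristic equation: s² + 3.7s + K_p·7.2 = 0.
So ω_n = √(7.2K_p) and 2ζω_n = 3.7, giving ζ = 3.7/(2√(7.2K_p)).
Setting ζ = 0.78: √(7.2K_p) = 3.7/(2·0.78) = 2.372, so K_p = 5.625/7.2 = 0.781.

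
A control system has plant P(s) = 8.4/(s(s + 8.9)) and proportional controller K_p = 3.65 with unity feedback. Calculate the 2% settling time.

T_s ≈ 0.899 s

Closed-loop characteristic equation: s² + 8.9s + 30.66 = 0, so ω_n = 5.537 rad/s and ζ = 8.9/(2·5.537) = 0.8037.
2% settling time T_s ≈ 4/(ζω_n) = 4/4.45 = 0.899 s.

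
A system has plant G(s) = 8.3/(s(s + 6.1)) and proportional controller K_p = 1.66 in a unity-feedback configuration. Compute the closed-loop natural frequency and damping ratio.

ω_n = 3.71 rad/s, ζ = 0.822

With unity feedback the closed-loop characteristic equation is s² + 6.1s + 1.66·8.3 = s² + 6.1s + 13.78 = 0.
Matching s² + 2ζω_n s + ω_n²: ω_n = √13.78 = 3.712 rad/s and 2ζω_n = 6.1, so ζ = 6.1/(2·3.712) = 0.822.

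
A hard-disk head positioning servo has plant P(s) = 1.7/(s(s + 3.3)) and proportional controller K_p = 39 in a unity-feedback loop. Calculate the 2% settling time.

T_s ≈ 2.42 s

From 1 + K_pP(s) = 0: s² + 3.3s + 66.3 = 0 ⇒ ω_n = 8.142, ζ = 0.2026.
2% settling time T_s ≈ 4/(ζω_n) = 4/1.65 = 2.42 s.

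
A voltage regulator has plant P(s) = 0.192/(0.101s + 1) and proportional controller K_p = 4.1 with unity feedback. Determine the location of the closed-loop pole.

Closed loop: T(s) = K_p·P/(1+K_p·P) = 0.7872/(0.101s + 1 + 0.7872), with pole at s = −(1 + 0.7872)/0.101 = −17.7.

s = -17.7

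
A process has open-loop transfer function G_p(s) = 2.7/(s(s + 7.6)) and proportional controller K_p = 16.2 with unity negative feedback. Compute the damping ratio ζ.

ζ = 0.575

1 + K_p·G_p(s) = 0 gives s² + 7.6s + 43.74 = 0.
Matching s² + 2ζω_n s + ω_n²: ω_n = √43.74 = 6.614 rad/s and 2ζω_n = 7.6, so ζ = 7.6/(2·6.614) = 0.575.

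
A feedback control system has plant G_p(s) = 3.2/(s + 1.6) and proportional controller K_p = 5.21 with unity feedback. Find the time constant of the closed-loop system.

Closed-loop transfer function: T(s) = K_p·G_p(s)/(1 + K_p·G_p(s)) = 16.67/(s + 1.6 + 16.67) = 16.67/(s + 18.27).
Time constant τ = 1/18.27 = 0.0547 s.

τ = 0.0547 s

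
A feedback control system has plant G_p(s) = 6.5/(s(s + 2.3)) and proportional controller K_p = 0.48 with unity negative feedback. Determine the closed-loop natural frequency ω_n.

ω_n = 1.77 rad/s

1 + K_p·G_p(s) = 0 gives s² + 2.3s + 3.12 = 0.
Matching s² + 2ζω_n s + ω_n²: ω_n = √3.12 = 1.766 rad/s and 2ζω_n = 2.3, so ζ = 2.3/(2·1.766) = 0.651.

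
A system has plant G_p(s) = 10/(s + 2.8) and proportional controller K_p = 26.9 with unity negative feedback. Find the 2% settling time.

T_s ≈ 0.0147 s

Closed-loop transfer function: T(s) = K_p·G_p(s)/(1 + K_p·G_p(s)) = 269/(s + 2.8 + 269) = 269/(s + 271.8).
Time constant τ = 1/271.8 = 0.003679 s, so the 2% settling time is about 4τ = 0.0147 s.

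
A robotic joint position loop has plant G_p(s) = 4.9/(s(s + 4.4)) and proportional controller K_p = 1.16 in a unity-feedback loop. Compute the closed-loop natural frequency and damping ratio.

The closed-loop denominator is s(s+4.4) + 1.16·4.9 = s² + 4.4s + 5.684.
Matching s² + 2ζω_n s + ω_n²: ω_n = √5.684 = 2.384 rad/s and 2ζω_n = 4.4, so ζ = 4.4/(2·2.384) = 0.923.

ω_n = 2.38 rad/s, ζ = 0.923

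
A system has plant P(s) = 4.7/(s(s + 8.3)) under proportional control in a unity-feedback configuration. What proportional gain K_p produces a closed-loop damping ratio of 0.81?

Closed-loop characteristic equation: s² + 8.3s + K_p·4.7 = 0.
So ω_n = √(4.7K_p) and 2ζω_n = 8.3, giving ζ = 8.3/(2√(4.7K_p)).
Setting ζ = 0.81: √(4.7K_p) = 8.3/(2·0.81) = 5.123, so K_p = 26.25/4.7 = 5.59.

K_p = 5.59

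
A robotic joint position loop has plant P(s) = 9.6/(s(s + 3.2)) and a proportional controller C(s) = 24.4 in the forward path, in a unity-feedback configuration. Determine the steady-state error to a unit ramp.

The loop has one pole at the origin (type 1). Velocity error constant K_v = lim_{s→0} s·C(s)P(s) = 24.4·9.6/3.2 = 73.2.
Steady-state error to a unit ramp: e_ss = 1/K_v = 0.0137.

0.0137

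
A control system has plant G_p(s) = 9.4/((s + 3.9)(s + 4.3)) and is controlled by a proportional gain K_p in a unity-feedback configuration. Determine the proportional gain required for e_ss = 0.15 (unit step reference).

For a type-0 loop with proportional control, e_ss = 1/(1 + K_p·G_p(0)).
G_p(0) = 0.5605. Require 1/(1 + K_p·0.5605) = 0.15, so 1 + 0.5605·K_p = 6.667.
K_p = (6.667 − 1)/0.5605 = 10.1.

K_p = 10.1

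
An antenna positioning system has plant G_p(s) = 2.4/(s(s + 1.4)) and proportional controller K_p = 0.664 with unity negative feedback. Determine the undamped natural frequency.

With unity feedback the closed-loop characteristic equation is s² + 1.4s + 0.664·2.4 = s² + 1.4s + 1.594 = 0.
So ω_n² = 1.594 ⇒ ω_n = 1.262 rad/s, and ζ = 1.4/(2ω_n) = 0.555.

ω_n = 1.26 rad/s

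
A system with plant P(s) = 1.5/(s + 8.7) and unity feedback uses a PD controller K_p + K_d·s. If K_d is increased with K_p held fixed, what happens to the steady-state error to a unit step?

At s = 0 the derivative term contributes nothing: C(0) = K_p regardless of K_d, so K_pos = K_p·P(0) and e_ss are unchanged.

unchanged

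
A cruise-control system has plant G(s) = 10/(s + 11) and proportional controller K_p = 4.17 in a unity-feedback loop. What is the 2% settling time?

T_s ≈ 0.0759 s

Closed-loop transfer function: T(s) = K_p·G(s)/(1 + K_p·G(s)) = 41.7/(s + 11 + 41.7) = 41.7/(s + 52.7).
Time constant τ = 1/52.7 = 0.01898 s, so the 2% settling time is about 4τ = 0.0759 s.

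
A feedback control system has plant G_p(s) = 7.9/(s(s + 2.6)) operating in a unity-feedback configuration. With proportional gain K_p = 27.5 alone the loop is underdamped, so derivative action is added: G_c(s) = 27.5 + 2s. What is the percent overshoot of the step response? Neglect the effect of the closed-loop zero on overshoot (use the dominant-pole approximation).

8.13%

Forward path: (27.5 + 2s)·7.9/(s(s+2.6)). The closed-loop characteristic equation is s² + (2.6 + 7.9·2)s + 7.9·27.5 = 0.
That is s² + 18.4s + 217.2 = 0, so ω_n = 14.74 rad/s and ζ = 18.4/(2·14.74) = 0.6242.
%OS = 100·exp(−πζ/√(1−ζ²)) = 8.13%.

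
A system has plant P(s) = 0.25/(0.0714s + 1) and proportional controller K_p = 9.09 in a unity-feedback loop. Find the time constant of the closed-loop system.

Closed loop: T(s) = K_p·P/(1+K_p·P) = 2.272/(0.0714s + 1 + 2.272), with pole at s = −(1 + 2.272)/0.0714 = −45.83.
Closed-loop time constant τ = 1/45.83 = 0.0218 s.

τ = 0.0218 s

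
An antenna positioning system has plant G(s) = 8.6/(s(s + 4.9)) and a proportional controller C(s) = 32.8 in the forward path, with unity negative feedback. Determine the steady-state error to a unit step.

0

The open loop C(s)G(s) has a pole at the origin (type 1), so the static position error constant is infinite and e_ss = 1/(1+∞) = 0.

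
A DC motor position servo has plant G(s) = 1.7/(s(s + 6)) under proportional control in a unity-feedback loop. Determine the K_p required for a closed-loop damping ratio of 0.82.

K_p = 7.87

Closed-loop characteristic equation: s² + 6s + K_p·1.7 = 0.
So ω_n = √(1.7K_p) and 2ζω_n = 6, giving ζ = 6/(2√(1.7K_p)).
Setting ζ = 0.82: √(1.7K_p) = 6/(2·0.82) = 3.659, so K_p = 13.38/1.7 = 7.87.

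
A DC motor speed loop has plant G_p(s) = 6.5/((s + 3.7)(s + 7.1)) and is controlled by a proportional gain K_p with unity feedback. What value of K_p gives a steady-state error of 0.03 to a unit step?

K_p = 131

Steady-state error for a unit step on this type-0 loop is 1/(1 + K_p·G_p(0)).
G_p(0) = 0.2474. Require 1/(1 + K_p·0.2474) = 0.03, so 1 + 0.2474·K_p = 33.33.
K_p = (33.33 − 1)/0.2474 = 131.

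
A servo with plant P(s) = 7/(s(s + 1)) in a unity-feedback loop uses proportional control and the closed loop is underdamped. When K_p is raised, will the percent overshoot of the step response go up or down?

Characteristic equation s² + 1s + K_p·7 = 0: raising K_p raises ω_n while 2ζω_n = 1 is fixed, so ζ falls and overshoot grows.

increase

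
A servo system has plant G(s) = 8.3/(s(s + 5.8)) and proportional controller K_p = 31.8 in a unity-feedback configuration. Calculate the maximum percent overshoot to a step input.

56.6%

The closed-loop denominator s² + 5.8s + 263.9 gives ω_n = √263.9 = 16.25 and ζ = 5.8/(2ω_n) = 0.1785.
%OS = 100·exp(−πζ/√(1−ζ²)) = 100·exp(−π·0.1785/√0.9681) = 56.6%.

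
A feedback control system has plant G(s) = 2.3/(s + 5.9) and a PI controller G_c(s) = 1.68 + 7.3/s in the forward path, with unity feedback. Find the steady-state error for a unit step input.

The open loop G_c(s)G(s) has a pole at the origin (type 1), so the static position error constant is infinite and e_ss = 1/(1+∞) = 0.

0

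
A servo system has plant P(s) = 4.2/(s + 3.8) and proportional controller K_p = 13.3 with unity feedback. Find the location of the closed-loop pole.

Closed-loop transfer function: T(s) = K_p·P(s)/(1 + K_p·P(s)) = 55.86/(s + 3.8 + 55.86) = 55.86/(s + 59.66).
The closed-loop pole is at s = −59.66.

s = -59.66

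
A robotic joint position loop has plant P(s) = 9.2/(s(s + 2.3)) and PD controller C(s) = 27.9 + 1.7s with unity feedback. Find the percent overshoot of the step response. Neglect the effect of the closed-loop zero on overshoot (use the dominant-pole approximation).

12%

Forward path: (27.9 + 1.7s)·9.2/(s(s+2.3)). The closed-loop characteristic equation is s² + (2.3 + 9.2·1.7)s + 9.2·27.9 = 0.
That is s² + 17.94s + 256.7 = 0, so ω_n = 16.02 rad/s and ζ = 17.94/(2·16.02) = 0.5599.
%OS = 100·exp(−πζ/√(1−ζ²)) = 12%.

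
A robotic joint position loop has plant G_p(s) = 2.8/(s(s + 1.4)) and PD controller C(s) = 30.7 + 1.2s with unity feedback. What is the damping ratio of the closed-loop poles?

Forward path: (30.7 + 1.2s)·2.8/(s(s+1.4)). The closed-loop characteristic equation is s² + (1.4 + 2.8·1.2)s + 2.8·30.7 = 0.
That is s² + 4.76s + 85.96 = 0, so ω_n = 9.271 rad/s and ζ = 4.76/(2·9.271) = 0.2567.

ζ = 0.257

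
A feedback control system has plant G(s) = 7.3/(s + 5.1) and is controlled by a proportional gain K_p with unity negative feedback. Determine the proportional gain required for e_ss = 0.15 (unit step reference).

K_p = 3.96

For a type-0 loop with proportional control, e_ss = 1/(1 + K_p·G(0)).
G(0) = 1.431. Require 1/(1 + K_p·1.431) = 0.15, so 1 + 1.431·K_p = 6.667.
K_p = (6.667 − 1)/1.431 = 3.96.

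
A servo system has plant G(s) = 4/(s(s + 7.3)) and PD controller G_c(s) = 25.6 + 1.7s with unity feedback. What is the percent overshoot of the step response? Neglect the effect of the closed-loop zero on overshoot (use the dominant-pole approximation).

Forward path: (25.6 + 1.7s)·4/(s(s+7.3)). The closed-loop characteristic equation is s² + (7.3 + 4·1.7)s + 4·25.6 = 0.
That is s² + 14.1s + 102.4 = 0, so ω_n = 10.12 rad/s and ζ = 14.1/(2·10.12) = 0.6967.
%OS = 100·exp(−πζ/√(1−ζ²)) = 4.73%.

4.73%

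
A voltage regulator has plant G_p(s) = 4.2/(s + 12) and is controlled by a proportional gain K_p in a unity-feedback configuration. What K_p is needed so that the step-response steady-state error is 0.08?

For a type-0 loop with proportional control, e_ss = 1/(1 + K_p·G_p(0)).
G_p(0) = 0.35. Require 1/(1 + K_p·0.35) = 0.08, so 1 + 0.35·K_p = 12.5.
K_p = (12.5 − 1)/0.35 = 32.9.

K_p = 32.9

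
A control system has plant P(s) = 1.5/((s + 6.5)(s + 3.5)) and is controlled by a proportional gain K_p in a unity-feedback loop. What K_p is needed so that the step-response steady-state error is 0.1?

K_p = 136

Steady-state error for a unit step on this type-0 loop is 1/(1 + K_p·P(0)).
P(0) = 0.06593. Require 1/(1 + K_p·0.06593) = 0.1, so 1 + 0.06593·K_p = 10.
K_p = (10 − 1)/0.06593 = 136.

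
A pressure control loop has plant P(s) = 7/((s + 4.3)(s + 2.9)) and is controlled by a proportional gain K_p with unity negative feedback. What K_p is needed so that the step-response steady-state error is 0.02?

K_p = 87.3

For a type-0 loop with proportional control, e_ss = 1/(1 + K_p·P(0)).
P(0) = 0.5613. Require 1/(1 + K_p·0.5613) = 0.02, so 1 + 0.5613·K_p = 50.
K_p = (50 − 1)/0.5613 = 87.3.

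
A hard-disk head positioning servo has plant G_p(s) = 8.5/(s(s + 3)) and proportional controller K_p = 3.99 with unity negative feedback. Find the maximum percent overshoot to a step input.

43.3%

The closed-loop denominator s² + 3s + 33.91 gives ω_n = √33.91 = 5.824 and ζ = 3/(2ω_n) = 0.2576.
%OS = 100·exp(−πζ/√(1−ζ²)) = 100·exp(−π·0.2576/√0.9337) = 43.3%.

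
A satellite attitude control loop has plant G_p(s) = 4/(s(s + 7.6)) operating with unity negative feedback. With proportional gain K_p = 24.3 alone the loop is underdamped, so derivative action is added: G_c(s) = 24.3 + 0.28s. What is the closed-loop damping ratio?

ζ = 0.442

Forward path: (24.3 + 0.28s)·4/(s(s+7.6)). The closed-loop characteristic equation is s² + (7.6 + 4·0.28)s + 4·24.3 = 0.
That is s² + 8.72s + 97.2 = 0, so ω_n = 9.859 rad/s and ζ = 8.72/(2·9.859) = 0.4422.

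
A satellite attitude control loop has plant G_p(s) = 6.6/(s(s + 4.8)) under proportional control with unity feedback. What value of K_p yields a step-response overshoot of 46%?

From %OS = 100·exp(−πζ/√(1−ζ²)) = 46%, ζ = −ln(0.46)/√(π²+ln²(0.46)) = 0.24.
Characteristic equation s² + 4.8s + 6.6K_p = 0 gives ζ = 4.8/(2√(6.6K_p)).
Setting ζ = 0.24: √(6.6K_p) = 4.8/(2·0.24) = 10, so K_p = 100/6.6 = 15.2.

K_p = 15.2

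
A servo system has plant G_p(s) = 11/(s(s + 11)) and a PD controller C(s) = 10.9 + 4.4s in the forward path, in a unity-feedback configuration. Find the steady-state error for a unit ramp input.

The loop has one pole at the origin (type 1). Velocity error constant K_v = lim_{s→0} s·C(s)G_p(s) = 10.9·11/11 = 10.9.
Steady-state error to a unit ramp: e_ss = 1/K_v = 0.0917.

0.0917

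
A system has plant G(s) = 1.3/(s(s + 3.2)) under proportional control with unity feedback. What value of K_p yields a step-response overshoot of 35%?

K_p = 19.6

From %OS = 100·exp(−πζ/√(1−ζ²)) = 35%, ζ = −ln(0.35)/√(π²+ln²(0.35)) = 0.3169.
Characteristic equation s² + 3.2s + 1.3K_p = 0 gives ζ = 3.2/(2√(1.3K_p)).
Setting ζ = 0.3169: √(1.3K_p) = 3.2/(2·0.3169) = 5.048, so K_p = 25.48/1.3 = 19.6.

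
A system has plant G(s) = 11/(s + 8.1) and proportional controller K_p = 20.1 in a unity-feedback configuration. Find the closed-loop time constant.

τ = 0.00436 s

Closed-loop transfer function: T(s) = K_p·G(s)/(1 + K_p·G(s)) = 221.1/(s + 8.1 + 221.1) = 221.1/(s + 229.2).
Time constant τ = 1/229.2 = 0.00436 s.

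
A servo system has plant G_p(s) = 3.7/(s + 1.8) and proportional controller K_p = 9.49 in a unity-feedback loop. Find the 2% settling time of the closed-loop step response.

Closed-loop transfer function: T(s) = K_p·G_p(s)/(1 + K_p·G_p(s)) = 35.11/(s + 1.8 + 35.11) = 35.11/(s + 36.91).
Time constant τ = 1/36.91 = 0.02709 s, so the 2% settling time is about 4τ = 0.108 s.

T_s ≈ 0.108 s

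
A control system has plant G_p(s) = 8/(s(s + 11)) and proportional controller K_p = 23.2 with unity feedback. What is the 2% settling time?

T_s ≈ 0.727 s

Closed-loop characteristic equation: s² + 11s + 185.6 = 0, so ω_n = 13.62 rad/s and ζ = 11/(2·13.62) = 0.4037.
2% settling time T_s ≈ 4/(ζω_n) = 4/5.5 = 0.727 s.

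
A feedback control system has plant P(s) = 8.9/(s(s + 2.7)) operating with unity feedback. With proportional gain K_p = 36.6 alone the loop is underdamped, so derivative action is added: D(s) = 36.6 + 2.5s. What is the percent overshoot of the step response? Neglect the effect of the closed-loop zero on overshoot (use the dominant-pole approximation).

Forward path: (36.6 + 2.5s)·8.9/(s(s+2.7)). The closed-loop characteristic equation is s² + (2.7 + 8.9·2.5)s + 8.9·36.6 = 0.
That is s² + 24.95s + 325.7 = 0, so ω_n = 18.05 rad/s and ζ = 24.95/(2·18.05) = 0.6912.
%OS = 100·exp(−πζ/√(1−ζ²)) = 4.95%.

4.95%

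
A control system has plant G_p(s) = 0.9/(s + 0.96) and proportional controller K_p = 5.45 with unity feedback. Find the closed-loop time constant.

Closed-loop transfer function: T(s) = K_p·G_p(s)/(1 + K_p·G_p(s)) = 4.905/(s + 0.96 + 4.905) = 4.905/(s + 5.865).
Time constant τ = 1/5.865 = 0.171 s.

τ = 0.171 s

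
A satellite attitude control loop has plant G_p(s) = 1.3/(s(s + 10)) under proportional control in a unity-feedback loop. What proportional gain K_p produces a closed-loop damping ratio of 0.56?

K_p = 61.3

Closed-loop characteristic equation: s² + 10s + K_p·1.3 = 0.
So ω_n = √(1.3K_p) and 2ζω_n = 10, giving ζ = 10/(2√(1.3K_p)).
Setting ζ = 0.56: √(1.3K_p) = 10/(2·0.56) = 8.929, so K_p = 79.72/1.3 = 61.3.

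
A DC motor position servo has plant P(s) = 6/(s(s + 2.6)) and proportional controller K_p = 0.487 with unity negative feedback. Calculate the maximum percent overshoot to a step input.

2.52%

Closed-loop characteristic equation: s² + 2.6s + 2.922 = 0, so ω_n = 1.709 rad/s and ζ = 2.6/(2·1.709) = 0.7605.
%OS = 100·exp(−πζ/√(1−ζ²)) = 100·exp(−π·0.7605/√0.4216) = 2.52%.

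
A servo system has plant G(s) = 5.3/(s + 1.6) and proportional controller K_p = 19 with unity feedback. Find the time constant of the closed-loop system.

τ = 0.00978 s

Closed-loop transfer function: T(s) = K_p·G(s)/(1 + K_p·G(s)) = 100.7/(s + 1.6 + 100.7) = 100.7/(s + 102.3).
Time constant τ = 1/102.3 = 0.00978 s.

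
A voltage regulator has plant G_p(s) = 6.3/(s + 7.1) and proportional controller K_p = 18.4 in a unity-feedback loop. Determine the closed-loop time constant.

Closed-loop transfer function: T(s) = K_p·G_p(s)/(1 + K_p·G_p(s)) = 115.9/(s + 7.1 + 115.9) = 115.9/(s + 123).
Time constant τ = 1/123 = 0.00813 s.

τ = 0.00813 s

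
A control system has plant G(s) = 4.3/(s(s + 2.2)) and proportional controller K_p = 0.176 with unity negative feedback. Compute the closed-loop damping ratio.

ζ = 1.26

With unity feedback the closed-loop characteristic equation is s² + 2.2s + 0.176·4.3 = s² + 2.2s + 0.7568 = 0.
So ω_n² = 0.7568 ⇒ ω_n = 0.8699 rad/s, and ζ = 2.2/(2ω_n) = 1.26.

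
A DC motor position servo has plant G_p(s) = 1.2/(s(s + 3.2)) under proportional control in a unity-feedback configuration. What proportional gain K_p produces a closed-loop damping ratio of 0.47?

K_p = 9.66

Closed-loop characteristic equation: s² + 3.2s + K_p·1.2 = 0.
So ω_n = √(1.2K_p) and 2ζω_n = 3.2, giving ζ = 3.2/(2√(1.2K_p)).
Setting ζ = 0.47: √(1.2K_p) = 3.2/(2·0.47) = 3.404, so K_p = 11.59/1.2 = 9.66.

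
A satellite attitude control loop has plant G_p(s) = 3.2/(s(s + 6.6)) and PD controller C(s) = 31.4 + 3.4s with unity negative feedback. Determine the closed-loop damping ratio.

ζ = 0.872

Forward path: (31.4 + 3.4s)·3.2/(s(s+6.6)). The closed-loop characteristic equation is s² + (6.6 + 3.2·3.4)s + 3.2·31.4 = 0.
That is s² + 17.48s + 100.5 = 0, so ω_n = 10.02 rad/s and ζ = 17.48/(2·10.02) = 0.8719.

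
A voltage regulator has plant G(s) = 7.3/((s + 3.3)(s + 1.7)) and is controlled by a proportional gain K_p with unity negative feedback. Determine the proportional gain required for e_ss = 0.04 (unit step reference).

K_p = 18.4

Steady-state error for a unit step on this type-0 loop is 1/(1 + K_p·G(0)).
G(0) = 1.301. Require 1/(1 + K_p·1.301) = 0.04, so 1 + 1.301·K_p = 25.
K_p = (25 − 1)/1.301 = 18.4.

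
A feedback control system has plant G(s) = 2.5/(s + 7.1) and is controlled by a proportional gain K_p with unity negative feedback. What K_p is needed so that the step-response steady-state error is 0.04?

For a type-0 loop with proportional control, e_ss = 1/(1 + K_p·G(0)).
G(0) = 0.3521. Require 1/(1 + K_p·0.3521) = 0.04, so 1 + 0.3521·K_p = 25.
K_p = (25 − 1)/0.3521 = 68.2.

K_p = 68.2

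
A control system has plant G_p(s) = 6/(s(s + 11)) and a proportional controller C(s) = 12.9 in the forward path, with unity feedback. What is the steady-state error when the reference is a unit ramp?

The loop has one pole at the origin (type 1). Velocity error constant K_v = lim_{s→0} s·C(s)G_p(s) = 12.9·6/11 = 7.036.
Steady-state error to a unit ramp: e_ss = 1/K_v = 0.142.

0.142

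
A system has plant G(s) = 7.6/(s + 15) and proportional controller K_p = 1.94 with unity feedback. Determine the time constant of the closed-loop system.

τ = 0.0336 s

Closed-loop transfer function: T(s) = K_p·G(s)/(1 + K_p·G(s)) = 14.74/(s + 15 + 14.74) = 14.74/(s + 29.74).
Time constant τ = 1/29.74 = 0.0336 s.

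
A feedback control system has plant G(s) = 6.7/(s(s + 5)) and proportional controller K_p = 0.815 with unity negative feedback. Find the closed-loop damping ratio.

With unity feedback the closed-loop characteristic equation is s² + 5s + 0.815·6.7 = s² + 5s + 5.46 = 0.
Matching s² + 2ζω_n s + ω_n²: ω_n = √5.46 = 2.337 rad/s and 2ζω_n = 5, so ζ = 5/(2·2.337) = 1.07.

ζ = 1.07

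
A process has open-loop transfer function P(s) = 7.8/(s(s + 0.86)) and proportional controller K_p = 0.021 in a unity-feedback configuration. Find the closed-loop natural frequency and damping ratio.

ω_n = 0.405 rad/s, ζ = 1.06

With unity feedback the closed-loop characteristic equation is s² + 0.86s + 0.021·7.8 = s² + 0.86s + 0.1638 = 0.
Matching s² + 2ζω_n s + ω_n²: ω_n = √0.1638 = 0.4047 rad/s and 2ζω_n = 0.86, so ζ = 0.86/(2·0.4047) = 1.06.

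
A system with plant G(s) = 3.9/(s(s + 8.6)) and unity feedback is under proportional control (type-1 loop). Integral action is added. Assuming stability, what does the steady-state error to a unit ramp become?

0

The integrator raises the loop to type 2, so K_v → ∞ and e_ss to a ramp is zero.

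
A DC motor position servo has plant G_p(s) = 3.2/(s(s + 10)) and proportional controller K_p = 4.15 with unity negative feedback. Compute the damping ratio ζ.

ζ = 1.37

The closed-loop denominator is s(s+10) + 4.15·3.2 = s² + 10s + 13.28.
Matching s² + 2ζω_n s + ω_n²: ω_n = √13.28 = 3.644 rad/s and 2ζω_n = 10, so ζ = 10/(2·3.644) = 1.37.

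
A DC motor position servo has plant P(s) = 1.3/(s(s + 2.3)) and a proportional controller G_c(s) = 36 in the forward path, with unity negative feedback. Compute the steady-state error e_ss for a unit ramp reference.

0.0491

The loop has one pole at the origin (type 1). Velocity error constant K_v = lim_{s→0} s·G_c(s)P(s) = 36·1.3/2.3 = 20.35.
Steady-state error to a unit ramp: e_ss = 1/K_v = 0.0491.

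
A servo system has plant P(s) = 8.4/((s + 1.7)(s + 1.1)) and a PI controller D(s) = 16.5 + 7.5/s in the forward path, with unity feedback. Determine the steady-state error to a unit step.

The open loop D(s)P(s) has a pole at the origin (type 1), so the static position error constant is infinite and e_ss = 1/(1+∞) = 0.

0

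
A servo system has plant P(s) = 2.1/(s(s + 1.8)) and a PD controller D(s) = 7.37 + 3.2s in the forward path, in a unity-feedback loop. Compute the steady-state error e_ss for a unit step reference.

The open loop D(s)P(s) has a pole at the origin (type 1), so the static position error constant is infinite and e_ss = 1/(1+∞) = 0.

0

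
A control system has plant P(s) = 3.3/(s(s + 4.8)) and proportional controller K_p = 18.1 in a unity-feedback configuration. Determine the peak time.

T_p = 0.428 s

Closed-loop characteristic equation: s² + 4.8s + 59.73 = 0, so ω_n = 7.729 rad/s and ζ = 4.8/(2·7.729) = 0.3105.
Damped frequency ω_d = ω_n√(1−ζ²) = 7.346 rad/s, so peak time T_p = π/ω_d = 0.428 s.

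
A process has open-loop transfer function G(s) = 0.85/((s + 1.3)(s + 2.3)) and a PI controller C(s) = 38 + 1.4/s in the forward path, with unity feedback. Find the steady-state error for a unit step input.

The open loop C(s)G(s) has a pole at the origin (type 1), so the static position error constant is infinite and e_ss = 1/(1+∞) = 0.

0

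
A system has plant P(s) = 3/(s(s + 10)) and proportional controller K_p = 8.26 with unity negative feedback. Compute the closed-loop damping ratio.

With unity feedback the closed-loop characteristic equation is s² + 10s + 8.26·3 = s² + 10s + 24.78 = 0.
So ω_n² = 24.78 ⇒ ω_n = 4.978 rad/s, and ζ = 10/(2ω_n) = 1.

ζ = 1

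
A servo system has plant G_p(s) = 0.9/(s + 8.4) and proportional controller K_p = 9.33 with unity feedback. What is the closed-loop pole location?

s = -16.8

Closed-loop transfer function: T(s) = K_p·G_p(s)/(1 + K_p·G_p(s)) = 8.397/(s + 8.4 + 8.397) = 8.397/(s + 16.8).
The closed-loop pole is at s = −16.8.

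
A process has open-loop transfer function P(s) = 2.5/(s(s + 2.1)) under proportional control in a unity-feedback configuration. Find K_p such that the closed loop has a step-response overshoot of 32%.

From %OS = 100·exp(−πζ/√(1−ζ²)) = 32%, ζ = −ln(0.32)/√(π²+ln²(0.32)) = 0.341.
Characteristic equation s² + 2.1s + 2.5K_p = 0 gives ζ = 2.1/(2√(2.5K_p)).
Setting ζ = 0.341: √(2.5K_p) = 2.1/(2·0.341) = 3.08, so K_p = 9.484/2.5 = 3.79.

K_p = 3.79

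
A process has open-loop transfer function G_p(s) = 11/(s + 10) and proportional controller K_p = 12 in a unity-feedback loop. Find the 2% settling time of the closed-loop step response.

Closed-loop transfer function: T(s) = K_p·G_p(s)/(1 + K_p·G_p(s)) = 132/(s + 10 + 132) = 132/(s + 142).
Time constant τ = 1/142 = 0.007042 s, so the 2% settling time is about 4τ = 0.0282 s.

T_s ≈ 0.0282 s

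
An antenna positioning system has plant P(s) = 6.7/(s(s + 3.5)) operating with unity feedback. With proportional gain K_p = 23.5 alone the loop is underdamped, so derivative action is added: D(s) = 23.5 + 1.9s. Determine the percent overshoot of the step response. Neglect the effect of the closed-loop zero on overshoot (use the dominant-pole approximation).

Forward path: (23.5 + 1.9s)·6.7/(s(s+3.5)). The closed-loop characteristic equation is s² + (3.5 + 6.7·1.9)s + 6.7·23.5 = 0.
That is s² + 16.23s + 157.5 = 0, so ω_n = 12.55 rad/s and ζ = 16.23/(2·12.55) = 0.6467.
%OS = 100·exp(−πζ/√(1−ζ²)) = 6.97%.

6.97%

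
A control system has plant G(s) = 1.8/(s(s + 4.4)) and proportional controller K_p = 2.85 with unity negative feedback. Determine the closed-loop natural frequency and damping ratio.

The closed-loop denominator is s(s+4.4) + 2.85·1.8 = s² + 4.4s + 5.13.
Matching s² + 2ζω_n s + ω_n²: ω_n = √5.13 = 2.265 rad/s and 2ζω_n = 4.4, so ζ = 4.4/(2·2.265) = 0.971.

ω_n = 2.26 rad/s, ζ = 0.971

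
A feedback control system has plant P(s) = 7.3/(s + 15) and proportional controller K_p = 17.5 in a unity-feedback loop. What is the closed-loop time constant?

Closed-loop transfer function: T(s) = K_p·P(s)/(1 + K_p·P(s)) = 127.8/(s + 15 + 127.8) = 127.8/(s + 142.8).
Time constant τ = 1/142.8 = 0.00701 s.

τ = 0.00701 s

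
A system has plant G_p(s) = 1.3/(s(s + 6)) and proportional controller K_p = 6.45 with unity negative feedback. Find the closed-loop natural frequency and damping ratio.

1 + K_p·G_p(s) = 0 gives s² + 6s + 8.385 = 0.
So ω_n² = 8.385 ⇒ ω_n = 2.896 rad/s, and ζ = 6/(2ω_n) = 1.04.

ω_n = 2.9 rad/s, ζ = 1.04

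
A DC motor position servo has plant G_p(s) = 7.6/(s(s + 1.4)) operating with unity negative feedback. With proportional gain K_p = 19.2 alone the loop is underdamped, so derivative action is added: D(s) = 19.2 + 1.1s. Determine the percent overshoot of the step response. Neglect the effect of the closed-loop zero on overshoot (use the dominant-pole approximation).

Forward path: (19.2 + 1.1s)·7.6/(s(s+1.4)). The closed-loop characteristic equation is s² + (1.4 + 7.6·1.1)s + 7.6·19.2 = 0.
That is s² + 9.76s + 145.9 = 0, so ω_n = 12.08 rad/s and ζ = 9.76/(2·12.08) = 0.404.
%OS = 100·exp(−πζ/√(1−ζ²)) = 25%.

25%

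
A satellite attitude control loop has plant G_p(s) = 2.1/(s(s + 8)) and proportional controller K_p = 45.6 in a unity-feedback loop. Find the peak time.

T_p = 0.352 s

Closed-loop characteristic equation: s² + 8s + 95.76 = 0, so ω_n = 9.786 rad/s and ζ = 8/(2·9.786) = 0.4088.
Damped frequency ω_d = ω_n√(1−ζ²) = 8.931 rad/s, so peak time T_p = π/ω_d = 0.352 s.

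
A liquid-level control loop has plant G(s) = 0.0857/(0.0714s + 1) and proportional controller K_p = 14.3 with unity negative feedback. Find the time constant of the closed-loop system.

Closed loop: T(s) = K_p·G/(1+K_p·G) = 1.226/(0.0714s + 1 + 1.226), with pole at s = −(1 + 1.226)/0.0714 = −31.17.
Closed-loop time constant τ = 1/31.17 = 0.0321 s.

τ = 0.0321 s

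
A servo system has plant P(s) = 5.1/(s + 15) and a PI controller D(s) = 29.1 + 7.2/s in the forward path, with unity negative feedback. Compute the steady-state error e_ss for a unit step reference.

The open loop D(s)P(s) has a pole at the origin (type 1), so the static position error constant is infinite and e_ss = 1/(1+∞) = 0.

0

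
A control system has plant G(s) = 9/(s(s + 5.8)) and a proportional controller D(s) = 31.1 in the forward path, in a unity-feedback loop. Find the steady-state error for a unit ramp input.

The loop has one pole at the origin (type 1). Velocity error constant K_v = lim_{s→0} s·D(s)G(s) = 31.1·9/5.8 = 48.26.
Steady-state error to a unit ramp: e_ss = 1/K_v = 0.0207.

0.0207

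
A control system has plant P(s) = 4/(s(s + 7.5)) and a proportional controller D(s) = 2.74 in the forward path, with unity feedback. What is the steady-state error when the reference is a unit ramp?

The loop has one pole at the origin (type 1). Velocity error constant K_v = lim_{s→0} s·D(s)P(s) = 2.74·4/7.5 = 1.461.
Steady-state error to a unit ramp: e_ss = 1/K_v = 0.684.

0.684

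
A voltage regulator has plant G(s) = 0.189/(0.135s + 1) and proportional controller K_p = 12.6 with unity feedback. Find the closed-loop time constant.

Closed loop: T(s) = K_p·G/(1+K_p·G) = 2.381/(0.135s + 1 + 2.381), with pole at s = −(1 + 2.381)/0.135 = −25.05.
Closed-loop time constant τ = 1/25.05 = 0.0399 s.

τ = 0.0399 s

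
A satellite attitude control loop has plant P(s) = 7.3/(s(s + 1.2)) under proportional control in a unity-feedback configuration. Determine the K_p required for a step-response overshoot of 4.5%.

K_p = 0.0999

From %OS = 100·exp(−πζ/√(1−ζ²)) = 4.5%, ζ = −ln(0.045)/√(π²+ln²(0.045)) = 0.7025.
Characteristic equation s² + 1.2s + 7.3K_p = 0 gives ζ = 1.2/(2√(7.3K_p)).
Setting ζ = 0.7025: √(7.3K_p) = 1.2/(2·0.7025) = 0.8541, so K_p = 0.7295/7.3 = 0.0999.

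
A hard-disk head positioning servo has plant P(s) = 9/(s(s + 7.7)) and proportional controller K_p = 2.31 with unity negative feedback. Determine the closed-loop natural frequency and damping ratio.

ω_n = 4.56 rad/s, ζ = 0.844

With unity feedback the closed-loop characteristic equation is s² + 7.7s + 2.31·9 = s² + 7.7s + 20.79 = 0.
So ω_n² = 20.79 ⇒ ω_n = 4.56 rad/s, and ζ = 7.7/(2ω_n) = 0.844.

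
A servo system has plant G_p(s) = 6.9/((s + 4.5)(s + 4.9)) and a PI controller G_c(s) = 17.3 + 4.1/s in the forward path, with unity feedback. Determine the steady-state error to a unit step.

0

The open loop G_c(s)G_p(s) has a pole at the origin (type 1), so the static position error constant is infinite and e_ss = 1/(1+∞) = 0.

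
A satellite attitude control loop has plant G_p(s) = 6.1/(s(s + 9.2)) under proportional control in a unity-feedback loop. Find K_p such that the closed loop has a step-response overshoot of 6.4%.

K_p = 8

From %OS = 100·exp(−πζ/√(1−ζ²)) = 6.4%, ζ = −ln(0.064)/√(π²+ln²(0.064)) = 0.6585.
Characteristic equation s² + 9.2s + 6.1K_p = 0 gives ζ = 9.2/(2√(6.1K_p)).
Setting ζ = 0.6585: √(6.1K_p) = 9.2/(2·0.6585) = 6.986, so K_p = 48.8/6.1 = 8.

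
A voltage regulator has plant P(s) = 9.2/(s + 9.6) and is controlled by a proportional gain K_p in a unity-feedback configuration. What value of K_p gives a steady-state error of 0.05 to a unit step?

The loop is type 0, so e_ss(step) = 1/(1 + K_pos) with K_pos = K_p·P(0).
P(0) = 0.9583. Require 1/(1 + K_p·0.9583) = 0.05, so 1 + 0.9583·K_p = 20.
K_p = (20 − 1)/0.9583 = 19.8.

K_p = 19.8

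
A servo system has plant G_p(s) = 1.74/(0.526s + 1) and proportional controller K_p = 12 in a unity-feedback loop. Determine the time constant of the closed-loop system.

τ = 0.024 s

Closed loop: T(s) = K_p·G_p/(1+K_p·G_p) = 20.88/(0.526s + 1 + 20.88), with pole at s = −(1 + 20.88)/0.526 = −41.6.
Closed-loop time constant τ = 1/41.6 = 0.024 s.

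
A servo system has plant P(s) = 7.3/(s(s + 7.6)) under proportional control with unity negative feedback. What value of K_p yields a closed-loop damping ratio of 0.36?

K_p = 15.3

Closed-loop characteristic equation: s² + 7.6s + K_p·7.3 = 0.
So ω_n = √(7.3K_p) and 2ζω_n = 7.6, giving ζ = 7.6/(2√(7.3K_p)).
Setting ζ = 0.36: √(7.3K_p) = 7.6/(2·0.36) = 10.56, so K_p = 111.4/7.3 = 15.3.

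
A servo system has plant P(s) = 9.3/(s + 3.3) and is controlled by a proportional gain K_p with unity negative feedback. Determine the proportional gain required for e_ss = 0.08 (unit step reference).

The loop is type 0, so e_ss(step) = 1/(1 + K_pos) with K_pos = K_p·P(0).
P(0) = 2.818. Require 1/(1 + K_p·2.818) = 0.08, so 1 + 2.818·K_p = 12.5.
K_p = (12.5 − 1)/2.818 = 4.08.

K_p = 4.08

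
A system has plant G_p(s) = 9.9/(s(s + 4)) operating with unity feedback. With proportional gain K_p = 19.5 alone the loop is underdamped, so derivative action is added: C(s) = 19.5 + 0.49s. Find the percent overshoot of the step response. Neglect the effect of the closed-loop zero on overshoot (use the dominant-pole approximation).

Forward path: (19.5 + 0.49s)·9.9/(s(s+4)). The closed-loop characteristic equation is s² + (4 + 9.9·0.49)s + 9.9·19.5 = 0.
That is s² + 8.851s + 193.1 = 0, so ω_n = 13.89 rad/s and ζ = 8.851/(2·13.89) = 0.3185.
%OS = 100·exp(−πζ/√(1−ζ²)) = 34.8%.

34.8%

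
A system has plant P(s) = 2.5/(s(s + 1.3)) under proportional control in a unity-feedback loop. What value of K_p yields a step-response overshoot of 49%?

K_p = 3.45

From %OS = 100·exp(−πζ/√(1−ζ²)) = 49%, ζ = −ln(0.49)/√(π²+ln²(0.49)) = 0.2214.
Characteristic equation s² + 1.3s + 2.5K_p = 0 gives ζ = 1.3/(2√(2.5K_p)).
Setting ζ = 0.2214: √(2.5K_p) = 1.3/(2·0.2214) = 2.935, so K_p = 8.617/2.5 = 3.45.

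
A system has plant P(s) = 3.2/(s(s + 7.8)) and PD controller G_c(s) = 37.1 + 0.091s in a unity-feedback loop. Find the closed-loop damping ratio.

Forward path: (37.1 + 0.091s)·3.2/(s(s+7.8)). The closed-loop characteristic equation is s² + (7.8 + 3.2·0.091)s + 3.2·37.1 = 0.
That is s² + 8.091s + 118.7 = 0, so ω_n = 10.9 rad/s and ζ = 8.091/(2·10.9) = 0.3713.

ζ = 0.371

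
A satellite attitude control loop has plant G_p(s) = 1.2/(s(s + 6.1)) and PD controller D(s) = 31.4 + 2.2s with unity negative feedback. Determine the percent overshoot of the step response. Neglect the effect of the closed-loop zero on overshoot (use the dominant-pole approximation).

4.14%

Forward path: (31.4 + 2.2s)·1.2/(s(s+6.1)). The closed-loop characteristic equation is s² + (6.1 + 1.2·2.2)s + 1.2·31.4 = 0.
That is s² + 8.74s + 37.68 = 0, so ω_n = 6.138 rad/s and ζ = 8.74/(2·6.138) = 0.7119.
%OS = 100·exp(−πζ/√(1−ζ²)) = 4.14%.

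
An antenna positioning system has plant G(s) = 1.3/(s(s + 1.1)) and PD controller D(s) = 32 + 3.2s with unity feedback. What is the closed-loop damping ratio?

Forward path: (32 + 3.2s)·1.3/(s(s+1.1)). The closed-loop characteristic equation is s² + (1.1 + 1.3·3.2)s + 1.3·32 = 0.
That is s² + 5.26s + 41.6 = 0, so ω_n = 6.45 rad/s and ζ = 5.26/(2·6.45) = 0.4078.

ζ = 0.408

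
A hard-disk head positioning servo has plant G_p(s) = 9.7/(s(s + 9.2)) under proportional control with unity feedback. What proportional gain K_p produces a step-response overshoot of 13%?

From %OS = 100·exp(−πζ/√(1−ζ²)) = 13%, ζ = −ln(0.13)/√(π²+ln²(0.13)) = 0.5446.
Characteristic equation s² + 9.2s + 9.7K_p = 0 gives ζ = 9.2/(2√(9.7K_p)).
Setting ζ = 0.5446: √(9.7K_p) = 9.2/(2·0.5446) = 8.446, so K_p = 71.33/9.7 = 7.35.

K_p = 7.35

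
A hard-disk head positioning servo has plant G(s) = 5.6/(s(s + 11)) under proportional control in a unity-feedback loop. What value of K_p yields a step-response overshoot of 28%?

K_p = 38.3

From %OS = 100·exp(−πζ/√(1−ζ²)) = 28%, ζ = −ln(0.28)/√(π²+ln²(0.28)) = 0.3755.
Characteristic equation s² + 11s + 5.6K_p = 0 gives ζ = 11/(2√(5.6K_p)).
Setting ζ = 0.3755: √(5.6K_p) = 11/(2·0.3755) = 14.65, so K_p = 214.5/5.6 = 38.3.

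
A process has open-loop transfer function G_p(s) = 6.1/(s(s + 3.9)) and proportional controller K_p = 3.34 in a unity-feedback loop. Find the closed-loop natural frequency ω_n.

1 + K_p·G_p(s) = 0 gives s² + 3.9s + 20.37 = 0.
So ω_n² = 20.37 ⇒ ω_n = 4.514 rad/s, and ζ = 3.9/(2ω_n) = 0.432.

ω_n = 4.51 rad/s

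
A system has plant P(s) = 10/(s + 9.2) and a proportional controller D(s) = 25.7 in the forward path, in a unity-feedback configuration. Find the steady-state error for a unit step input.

The loop is type 0. Static position error constant K_pos = D(0)·P(0) = 25.7·1.087 = 27.93.
Steady-state error to a unit step: e_ss = 1/(1+K_pos) = 1/28.93 = 0.0346.

0.0346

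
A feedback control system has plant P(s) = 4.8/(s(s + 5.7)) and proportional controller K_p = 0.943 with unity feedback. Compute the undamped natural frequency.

1 + K_p·P(s) = 0 gives s² + 5.7s + 4.526 = 0.
Matching s² + 2ζω_n s + ω_n²: ω_n = √4.526 = 2.128 rad/s and 2ζω_n = 5.7, so ζ = 5.7/(2·2.128) = 1.34.

ω_n = 2.13 rad/s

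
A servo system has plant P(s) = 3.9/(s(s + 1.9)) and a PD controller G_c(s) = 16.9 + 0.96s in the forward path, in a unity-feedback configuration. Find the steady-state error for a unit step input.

0

The open loop G_c(s)P(s) has a pole at the origin (type 1), so the static position error constant is infinite and e_ss = 1/(1+∞) = 0.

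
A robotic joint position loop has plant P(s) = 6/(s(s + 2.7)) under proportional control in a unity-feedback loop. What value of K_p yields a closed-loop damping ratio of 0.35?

Closed-loop characteristic equation: s² + 2.7s + K_p·6 = 0.
So ω_n = √(6K_p) and 2ζω_n = 2.7, giving ζ = 2.7/(2√(6K_p)).
Setting ζ = 0.35: √(6K_p) = 2.7/(2·0.35) = 3.857, so K_p = 14.88/6 = 2.48.

K_p = 2.48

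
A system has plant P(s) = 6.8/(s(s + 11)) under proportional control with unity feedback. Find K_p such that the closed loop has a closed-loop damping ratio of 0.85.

Closed-loop characteristic equation: s² + 11s + K_p·6.8 = 0.
So ω_n = √(6.8K_p) and 2ζω_n = 11, giving ζ = 11/(2√(6.8K_p)).
Setting ζ = 0.85: √(6.8K_p) = 11/(2·0.85) = 6.471, so K_p = 41.87/6.8 = 6.16.

K_p = 6.16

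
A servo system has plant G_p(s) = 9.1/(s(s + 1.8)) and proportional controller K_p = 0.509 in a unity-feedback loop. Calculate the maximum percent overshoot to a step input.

The closed-loop denominator s² + 1.8s + 4.632 gives ω_n = √4.632 = 2.152 and ζ = 1.8/(2ω_n) = 0.4182.
%OS = 100·exp(−πζ/√(1−ζ²)) = 100·exp(−π·0.4182/√0.8251) = 23.5%.

23.5%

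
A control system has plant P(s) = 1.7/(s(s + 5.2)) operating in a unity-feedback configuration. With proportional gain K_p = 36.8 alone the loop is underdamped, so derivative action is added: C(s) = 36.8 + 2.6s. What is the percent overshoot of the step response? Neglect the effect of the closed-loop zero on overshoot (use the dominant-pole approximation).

9.01%

Forward path: (36.8 + 2.6s)·1.7/(s(s+5.2)). The closed-loop characteristic equation is s² + (5.2 + 1.7·2.6)s + 1.7·36.8 = 0.
That is s² + 9.62s + 62.56 = 0, so ω_n = 7.909 rad/s and ζ = 9.62/(2·7.909) = 0.6081.
%OS = 100·exp(−πζ/√(1−ζ²)) = 9.01%.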